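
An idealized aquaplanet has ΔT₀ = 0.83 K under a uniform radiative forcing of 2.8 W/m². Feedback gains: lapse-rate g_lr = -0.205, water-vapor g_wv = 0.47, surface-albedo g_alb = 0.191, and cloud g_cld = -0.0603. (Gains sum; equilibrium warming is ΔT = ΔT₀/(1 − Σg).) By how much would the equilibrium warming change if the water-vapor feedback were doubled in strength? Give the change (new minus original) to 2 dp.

Original: g = 0.3957, ΔT = 0.83/(1−0.3957) = 1.3735 K.
With doubled water-vapor: g' = 0.8657, ΔT' = 0.83/(1−0.8657) = 6.1802 K.
Change = 6.1802 − 1.3735 = 4.81 K.

4.81 K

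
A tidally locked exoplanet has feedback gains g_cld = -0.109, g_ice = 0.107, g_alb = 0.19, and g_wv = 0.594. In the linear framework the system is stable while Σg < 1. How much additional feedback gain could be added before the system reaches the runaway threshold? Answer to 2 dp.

0.22

Current total gain = -0.109 + 0.107 + 0.19 + 0.594 = 0.782.
Margin to runaway = 1 − 0.782 = 0.22.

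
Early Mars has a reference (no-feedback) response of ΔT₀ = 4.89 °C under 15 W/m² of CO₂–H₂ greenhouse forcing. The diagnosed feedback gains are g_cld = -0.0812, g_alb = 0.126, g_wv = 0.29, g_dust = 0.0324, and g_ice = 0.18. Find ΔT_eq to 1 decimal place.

Total gain g = -0.0812 + 0.126 + 0.29 + 0.0324 + 0.18 = 0.5472.
Amplification A = 1/(1 − 0.5472) = 2.208.
ΔT = 4.89 × 2.208 = 10.8 °C.

10.8 °C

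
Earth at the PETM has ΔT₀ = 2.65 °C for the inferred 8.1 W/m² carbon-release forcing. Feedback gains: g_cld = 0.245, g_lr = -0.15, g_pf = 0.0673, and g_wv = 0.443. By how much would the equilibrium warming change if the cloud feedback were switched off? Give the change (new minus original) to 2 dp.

-2.57 °C

Original: g = 0.6053, ΔT = 2.65/(1−0.6053) = 6.7140 °C.
Without cloud: g' = 0.3603, ΔT' = 2.65/(1−0.3603) = 4.1426 °C.
Change = 4.1426 − 6.7140 = -2.57 °C.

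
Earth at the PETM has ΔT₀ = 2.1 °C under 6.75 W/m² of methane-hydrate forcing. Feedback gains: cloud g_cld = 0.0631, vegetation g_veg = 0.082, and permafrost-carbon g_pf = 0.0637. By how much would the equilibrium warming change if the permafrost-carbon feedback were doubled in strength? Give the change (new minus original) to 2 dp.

0.23 °C

Original: g = 0.2088, ΔT = 2.1/(1−0.2088) = 2.6542 °C.
With doubled permafrost-carbon: g' = 0.2725, ΔT' = 2.1/(1−0.2725) = 2.8866 °C.
Change = 2.8866 − 2.6542 = 0.23 °C.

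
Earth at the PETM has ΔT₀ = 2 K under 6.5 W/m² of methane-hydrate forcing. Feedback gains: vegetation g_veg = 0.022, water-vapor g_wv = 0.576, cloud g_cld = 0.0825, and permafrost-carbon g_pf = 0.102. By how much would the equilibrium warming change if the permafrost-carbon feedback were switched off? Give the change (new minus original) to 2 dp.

-2.94 K

Original: g = 0.7825, ΔT = 2/(1−0.7825) = 9.1954 K.
Without permafrost-carbon: g' = 0.6805, ΔT' = 2/(1−0.6805) = 6.2598 K.
Change = 6.2598 − 9.1954 = -2.94 K.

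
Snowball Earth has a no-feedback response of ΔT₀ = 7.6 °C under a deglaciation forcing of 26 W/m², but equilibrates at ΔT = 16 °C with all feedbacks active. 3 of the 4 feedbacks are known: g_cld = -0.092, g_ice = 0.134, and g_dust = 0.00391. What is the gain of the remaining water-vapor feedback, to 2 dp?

0.48

Amplification A = ΔT/ΔT₀ = 16/7.6 = 2.105.
Total gain g = 1 − 1/A = 1 − 1/2.105 = 0.5249.
Known gains sum to -0.092 + 0.134 + 0.00391 = 0.04591.
g_wv = 0.5249 − 0.04591 = 0.48.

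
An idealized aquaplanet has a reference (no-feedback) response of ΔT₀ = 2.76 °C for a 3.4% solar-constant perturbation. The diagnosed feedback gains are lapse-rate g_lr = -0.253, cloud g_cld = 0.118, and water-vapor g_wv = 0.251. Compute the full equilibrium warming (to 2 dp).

Total gain g = -0.253 + 0.118 + 0.251 = 0.116.
Amplification A = 1/(1 − 0.116) = 1.131.
ΔT = 2.76 × 1.131 = 3.12 °C.

3.12 °C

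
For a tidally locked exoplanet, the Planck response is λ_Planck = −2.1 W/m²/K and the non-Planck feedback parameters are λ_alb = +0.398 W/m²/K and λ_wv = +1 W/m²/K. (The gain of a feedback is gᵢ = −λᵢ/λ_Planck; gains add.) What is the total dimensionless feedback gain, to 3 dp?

0.666

Convert to gains: g_alb = 0.398/2.1 = 0.1895; g_wv = 1/2.1 = 0.4762.
Total gain g = 0.6657.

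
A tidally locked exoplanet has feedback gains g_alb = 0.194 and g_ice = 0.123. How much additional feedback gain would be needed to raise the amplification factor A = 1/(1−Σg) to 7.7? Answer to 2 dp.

0.55

Current total gain = 0.317.
Target gain for A = 7.7: g* = 1 − 1/7.7 = 0.8701.
Additional gain needed = 0.8701 − 0.317 = 0.55.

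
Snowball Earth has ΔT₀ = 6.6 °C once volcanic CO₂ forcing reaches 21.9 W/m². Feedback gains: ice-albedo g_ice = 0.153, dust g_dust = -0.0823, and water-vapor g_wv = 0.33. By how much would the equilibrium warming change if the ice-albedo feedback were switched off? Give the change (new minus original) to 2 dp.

Original: g = 0.4007, ΔT = 6.6/(1−0.4007) = 11.0128 °C.
Without ice-albedo: g' = 0.2477, ΔT' = 6.6/(1−0.2477) = 8.7731 °C.
Change = 8.7731 − 11.0128 = -2.24 °C.

-2.24 °C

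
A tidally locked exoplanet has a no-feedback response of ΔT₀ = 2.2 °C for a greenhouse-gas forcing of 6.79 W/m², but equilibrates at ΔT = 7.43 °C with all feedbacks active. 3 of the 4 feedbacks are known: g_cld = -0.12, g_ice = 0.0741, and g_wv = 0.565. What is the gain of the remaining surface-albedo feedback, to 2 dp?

0.18

Amplification A = ΔT/ΔT₀ = 7.43/2.2 = 3.377.
Total gain g = 1 − 1/A = 1 − 1/3.377 = 0.7039.
Known gains sum to -0.12 + 0.0741 + 0.565 = 0.5191.
g_alb = 0.7039 − 0.5191 = 0.18.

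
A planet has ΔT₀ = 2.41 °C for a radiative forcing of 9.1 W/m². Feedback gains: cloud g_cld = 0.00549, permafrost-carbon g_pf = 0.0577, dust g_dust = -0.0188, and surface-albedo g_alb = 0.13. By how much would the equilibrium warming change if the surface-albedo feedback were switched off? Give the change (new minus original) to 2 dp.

-0.40 °C

Original: g = 0.17439, ΔT = 2.41/(1−0.17439) = 2.9191 °C.
Without surface-albedo: g' = 0.04439, ΔT' = 2.41/(1−0.04439) = 2.5219 °C.
Change = 2.5219 − 2.9191 = -0.40 °C.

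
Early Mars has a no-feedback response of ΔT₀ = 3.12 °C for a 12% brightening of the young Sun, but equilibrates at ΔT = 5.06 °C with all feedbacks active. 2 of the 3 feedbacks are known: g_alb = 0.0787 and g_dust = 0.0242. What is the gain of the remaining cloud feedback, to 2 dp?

0.28

Amplification A = ΔT/ΔT₀ = 5.06/3.12 = 1.622.
Total gain g = 1 − 1/A = 1 − 1/1.622 = 0.3835.
Known gains sum to 0.0787 + 0.0242 = 0.1029.
g_cld = 0.3835 − 0.1029 = 0.28.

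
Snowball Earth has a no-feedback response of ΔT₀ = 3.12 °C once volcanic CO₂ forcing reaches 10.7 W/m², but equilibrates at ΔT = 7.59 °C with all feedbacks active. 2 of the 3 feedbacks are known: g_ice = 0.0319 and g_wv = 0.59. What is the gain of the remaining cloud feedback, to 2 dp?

Amplification A = ΔT/ΔT₀ = 7.59/3.12 = 2.433.
Total gain g = 1 − 1/A = 1 − 1/2.433 = 0.589.
Known gains sum to 0.0319 + 0.59 = 0.6219.
g_cld = 0.589 − 0.6219 = -0.03.

-0.03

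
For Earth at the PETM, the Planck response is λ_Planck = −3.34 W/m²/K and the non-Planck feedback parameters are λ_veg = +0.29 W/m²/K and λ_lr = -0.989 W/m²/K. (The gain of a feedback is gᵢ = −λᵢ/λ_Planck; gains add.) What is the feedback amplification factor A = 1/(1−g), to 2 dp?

0.83

Convert to gains: g_veg = 0.29/3.34 = 0.08683; g_lr = -0.989/3.34 = -0.2961.
Total gain g = -0.20927.
A = 1/(1 + 0.20927) = 0.83.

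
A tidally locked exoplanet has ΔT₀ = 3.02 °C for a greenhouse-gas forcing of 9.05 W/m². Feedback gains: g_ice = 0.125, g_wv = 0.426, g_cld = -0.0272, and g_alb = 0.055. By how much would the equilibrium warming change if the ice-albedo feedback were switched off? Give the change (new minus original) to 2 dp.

Original: g = 0.5788, ΔT = 3.02/(1−0.5788) = 7.1700 °C.
Without ice-albedo: g' = 0.4538, ΔT' = 3.02/(1−0.4538) = 5.5291 °C.
Change = 5.5291 − 7.1700 = -1.64 °C.

-1.64 °C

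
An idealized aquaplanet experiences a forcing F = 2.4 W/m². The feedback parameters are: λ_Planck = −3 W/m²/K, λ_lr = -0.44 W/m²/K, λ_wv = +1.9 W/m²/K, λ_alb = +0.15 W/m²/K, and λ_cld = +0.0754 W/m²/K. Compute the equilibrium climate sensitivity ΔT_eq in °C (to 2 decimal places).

Net feedback parameter λ = (−3) + (-0.44) + (+1.9) + (+0.15) + (+0.0754) = -1.3146 W/m²/K.
ΔT = −F/λ = −2.4/(-1.3146) = 1.83 °C.

1.83 °C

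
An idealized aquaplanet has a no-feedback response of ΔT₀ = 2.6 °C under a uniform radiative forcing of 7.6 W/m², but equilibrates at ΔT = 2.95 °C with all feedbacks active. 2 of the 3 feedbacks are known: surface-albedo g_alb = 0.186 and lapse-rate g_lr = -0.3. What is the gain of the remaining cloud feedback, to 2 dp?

Amplification A = ΔT/ΔT₀ = 2.95/2.6 = 1.135.
Total gain g = 1 − 1/A = 1 − 1/1.135 = 0.1189.
Known gains sum to 0.186 − 0.3 = -0.114.
g_cld = 0.1189 + 0.114 = 0.23.

0.23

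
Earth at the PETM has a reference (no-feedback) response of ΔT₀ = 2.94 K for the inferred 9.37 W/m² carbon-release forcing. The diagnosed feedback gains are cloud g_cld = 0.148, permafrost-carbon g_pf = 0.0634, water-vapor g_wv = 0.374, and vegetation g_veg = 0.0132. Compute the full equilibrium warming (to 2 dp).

Total gain g = 0.148 + 0.0634 + 0.374 + 0.0132 = 0.5986.
Amplification A = 1/(1 − 0.5986) = 2.491.
ΔT = 2.94 × 2.491 = 7.32 K.

7.32 K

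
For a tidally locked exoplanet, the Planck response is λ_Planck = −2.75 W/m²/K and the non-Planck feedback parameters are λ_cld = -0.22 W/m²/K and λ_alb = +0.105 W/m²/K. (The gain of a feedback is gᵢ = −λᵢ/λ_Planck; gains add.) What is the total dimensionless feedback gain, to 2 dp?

-0.04

Convert to gains: g_cld = -0.22/2.75 = -0.08; g_alb = 0.105/2.75 = 0.03818.
Total gain g = -0.04182.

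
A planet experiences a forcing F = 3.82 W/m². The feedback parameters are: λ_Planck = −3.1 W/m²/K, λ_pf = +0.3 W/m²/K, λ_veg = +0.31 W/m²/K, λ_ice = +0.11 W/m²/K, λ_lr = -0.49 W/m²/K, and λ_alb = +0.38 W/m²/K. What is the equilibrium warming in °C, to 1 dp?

1.5 °C

Net feedback parameter λ = (−3.1) + (+0.3) + (+0.31) + (+0.11) + (-0.49) + (+0.38) = -2.49 W/m²/K.
ΔT = −F/λ = −3.82/(-2.49) = 1.5 °C.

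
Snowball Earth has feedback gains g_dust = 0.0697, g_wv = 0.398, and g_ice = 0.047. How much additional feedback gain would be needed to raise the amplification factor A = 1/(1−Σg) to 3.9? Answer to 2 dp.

Current total gain = 0.5147.
Target gain for A = 3.9: g* = 1 − 1/3.9 = 0.7436.
Additional gain needed = 0.7436 − 0.5147 = 0.23.

0.23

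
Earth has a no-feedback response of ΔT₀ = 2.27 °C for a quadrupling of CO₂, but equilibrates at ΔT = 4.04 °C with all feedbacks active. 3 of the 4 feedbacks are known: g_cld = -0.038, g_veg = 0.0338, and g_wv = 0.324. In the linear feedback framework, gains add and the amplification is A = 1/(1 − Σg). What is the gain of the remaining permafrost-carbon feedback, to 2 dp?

0.12

Amplification A = ΔT/ΔT₀ = 4.04/2.27 = 1.78.
Total gain g = 1 − 1/A = 1 − 1/1.78 = 0.4382.
Known gains sum to -0.038 + 0.0338 + 0.324 = 0.3198.
g_pf = 0.4382 − 0.3198 = 0.12.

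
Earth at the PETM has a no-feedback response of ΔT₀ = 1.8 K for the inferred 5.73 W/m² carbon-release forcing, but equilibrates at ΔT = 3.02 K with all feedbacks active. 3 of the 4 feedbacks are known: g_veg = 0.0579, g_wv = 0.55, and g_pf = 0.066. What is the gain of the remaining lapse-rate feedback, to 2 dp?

Amplification A = ΔT/ΔT₀ = 3.02/1.8 = 1.678.
Total gain g = 1 − 1/A = 1 − 1/1.678 = 0.4041.
Known gains sum to 0.0579 + 0.55 + 0.066 = 0.6739.
g_lr = 0.4041 − 0.6739 = -0.27.

-0.27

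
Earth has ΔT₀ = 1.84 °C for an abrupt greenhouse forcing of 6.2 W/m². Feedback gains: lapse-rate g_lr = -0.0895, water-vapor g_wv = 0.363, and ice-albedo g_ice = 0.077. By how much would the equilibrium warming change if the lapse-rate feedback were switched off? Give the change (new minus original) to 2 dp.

0.45 °C

Original: g = 0.3505, ΔT = 1.84/(1−0.3505) = 2.8329 °C.
Without lapse-rate: g' = 0.44, ΔT' = 1.84/(1−0.44) = 3.2857 °C.
Change = 3.2857 − 2.8329 = 0.45 °C.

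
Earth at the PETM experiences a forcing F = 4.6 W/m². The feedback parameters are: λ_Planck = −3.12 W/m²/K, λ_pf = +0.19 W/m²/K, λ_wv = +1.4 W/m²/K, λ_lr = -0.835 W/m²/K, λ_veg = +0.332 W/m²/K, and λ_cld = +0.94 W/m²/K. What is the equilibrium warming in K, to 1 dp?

4.2 K

Net feedback parameter λ = (−3.12) + (+0.19) + (+1.4) + (-0.835) + (+0.332) + (+0.94) = -1.093 W/m²/K.
ΔT = −F/λ = −4.6/(-1.093) = 4.2 K.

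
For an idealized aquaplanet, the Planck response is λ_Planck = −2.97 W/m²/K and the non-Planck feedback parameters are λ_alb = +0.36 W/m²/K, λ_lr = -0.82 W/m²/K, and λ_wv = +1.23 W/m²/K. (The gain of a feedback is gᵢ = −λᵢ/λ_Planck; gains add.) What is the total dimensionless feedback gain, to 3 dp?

Convert to gains: g_alb = 0.36/2.97 = 0.1212; g_lr = -0.82/2.97 = -0.2761; g_wv = 1.23/2.97 = 0.4141.
Total gain g = 0.2592.

0.259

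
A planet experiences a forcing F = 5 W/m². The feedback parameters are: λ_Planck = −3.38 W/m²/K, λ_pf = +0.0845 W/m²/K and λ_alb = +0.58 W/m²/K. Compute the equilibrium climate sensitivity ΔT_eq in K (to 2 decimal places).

1.84 K

Net feedback parameter λ = (−3.38) + (+0.0845) + (+0.58) = -2.7155 W/m²/K.
ΔT = −F/λ = −5/(-2.7155) = 1.84 K.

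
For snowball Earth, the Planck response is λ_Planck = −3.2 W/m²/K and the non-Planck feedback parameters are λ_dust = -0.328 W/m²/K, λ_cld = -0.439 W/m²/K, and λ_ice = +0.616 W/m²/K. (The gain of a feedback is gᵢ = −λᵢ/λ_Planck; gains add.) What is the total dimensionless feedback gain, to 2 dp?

-0.05

Convert to gains: g_dust = -0.328/3.2 = -0.1025; g_cld = -0.439/3.2 = -0.1372; g_ice = 0.616/3.2 = 0.1925.
Total gain g = -0.0472.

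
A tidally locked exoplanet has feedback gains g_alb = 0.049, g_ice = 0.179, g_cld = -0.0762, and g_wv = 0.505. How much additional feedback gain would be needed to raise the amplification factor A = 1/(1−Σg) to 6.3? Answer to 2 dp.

Current total gain = 0.6568.
Target gain for A = 6.3: g* = 1 − 1/6.3 = 0.8413.
Additional gain needed = 0.8413 − 0.6568 = 0.18.

0.18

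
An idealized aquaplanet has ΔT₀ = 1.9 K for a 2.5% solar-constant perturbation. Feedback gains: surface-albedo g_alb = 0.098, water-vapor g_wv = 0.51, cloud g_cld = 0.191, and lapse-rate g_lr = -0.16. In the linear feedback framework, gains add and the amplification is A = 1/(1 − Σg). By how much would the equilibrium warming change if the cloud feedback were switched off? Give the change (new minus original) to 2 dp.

Original: g = 0.639, ΔT = 1.9/(1−0.639) = 5.2632 K.
Without cloud: g' = 0.448, ΔT' = 1.9/(1−0.448) = 3.4420 K.
Change = 3.4420 − 5.2632 = -1.82 K.

-1.82 K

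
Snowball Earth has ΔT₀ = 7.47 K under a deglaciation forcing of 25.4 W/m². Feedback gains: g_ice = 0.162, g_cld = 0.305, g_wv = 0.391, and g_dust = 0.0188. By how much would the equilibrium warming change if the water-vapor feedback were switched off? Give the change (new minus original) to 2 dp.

Original: g = 0.8768, ΔT = 7.47/(1−0.8768) = 60.6331 K.
Without water-vapor: g' = 0.4858, ΔT' = 7.47/(1−0.4858) = 14.5274 K.
Change = 14.5274 − 60.6331 = -46.11 K.

-46.11 K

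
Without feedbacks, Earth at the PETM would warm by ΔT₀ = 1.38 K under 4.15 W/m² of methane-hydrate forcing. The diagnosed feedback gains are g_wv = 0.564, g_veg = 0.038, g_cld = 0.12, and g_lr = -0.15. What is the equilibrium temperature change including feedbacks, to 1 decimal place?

Total gain g = 0.564 + 0.038 + 0.12 − 0.15 = 0.572.
Amplification A = 1/(1 − 0.572) = 2.336.
ΔT = 1.38 × 2.336 = 3.2 K.

3.2 K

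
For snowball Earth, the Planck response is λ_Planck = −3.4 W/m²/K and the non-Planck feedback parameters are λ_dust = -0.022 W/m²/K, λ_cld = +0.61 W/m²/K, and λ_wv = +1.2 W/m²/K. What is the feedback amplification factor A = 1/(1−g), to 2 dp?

Convert to gains: g_dust = -0.022/3.4 = -0.006471; g_cld = 0.61/3.4 = 0.1794; g_wv = 1.2/3.4 = 0.3529.
Total gain g = 0.525829.
A = 1/(1 − 0.525829) = 2.11.

2.11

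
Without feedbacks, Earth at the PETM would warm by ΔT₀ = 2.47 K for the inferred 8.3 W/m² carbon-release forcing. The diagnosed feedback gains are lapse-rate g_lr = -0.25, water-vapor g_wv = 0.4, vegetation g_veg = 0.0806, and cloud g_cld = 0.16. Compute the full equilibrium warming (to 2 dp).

4.05 K

Total gain g = -0.25 + 0.4 + 0.0806 + 0.16 = 0.3906.
Amplification A = 1/(1 − 0.3906) = 1.641.
ΔT = 2.47 × 1.641 = 4.05 K.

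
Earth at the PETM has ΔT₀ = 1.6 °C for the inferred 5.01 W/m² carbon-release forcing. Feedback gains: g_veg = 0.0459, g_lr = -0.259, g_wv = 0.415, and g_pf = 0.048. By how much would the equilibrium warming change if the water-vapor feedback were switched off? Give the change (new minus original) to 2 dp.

Original: g = 0.2499, ΔT = 1.6/(1−0.2499) = 2.1330 °C.
Without water-vapor: g' = -0.1651, ΔT' = 1.6/(1+0.1651) = 1.3733 °C.
Change = 1.3733 − 2.1330 = -0.76 °C.

-0.76 °C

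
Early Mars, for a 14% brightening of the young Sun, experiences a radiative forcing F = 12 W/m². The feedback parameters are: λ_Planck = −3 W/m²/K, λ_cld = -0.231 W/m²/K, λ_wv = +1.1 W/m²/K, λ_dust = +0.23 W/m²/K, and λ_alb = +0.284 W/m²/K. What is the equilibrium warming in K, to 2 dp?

7.42 K

Net feedback parameter λ = (−3) + (-0.231) + (+1.1) + (+0.23) + (+0.284) = -1.617 W/m²/K.
ΔT = −F/λ = −12/(-1.617) = 7.42 K.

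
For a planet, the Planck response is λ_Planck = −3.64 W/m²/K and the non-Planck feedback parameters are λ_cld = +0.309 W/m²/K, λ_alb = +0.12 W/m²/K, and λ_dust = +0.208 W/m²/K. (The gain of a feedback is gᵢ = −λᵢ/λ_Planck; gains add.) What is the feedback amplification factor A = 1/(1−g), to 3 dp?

1.212

Convert to gains: g_cld = 0.309/3.64 = 0.08489; g_alb = 0.12/3.64 = 0.03297; g_dust = 0.208/3.64 = 0.05714.
Total gain g = 0.175.
A = 1/(1 − 0.175) = 1.212.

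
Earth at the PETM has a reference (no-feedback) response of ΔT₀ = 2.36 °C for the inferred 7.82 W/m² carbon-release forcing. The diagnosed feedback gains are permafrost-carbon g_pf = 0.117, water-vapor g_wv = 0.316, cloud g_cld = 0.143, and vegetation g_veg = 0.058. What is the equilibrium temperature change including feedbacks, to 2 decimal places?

Total gain g = 0.117 + 0.316 + 0.143 + 0.058 = 0.634.
Amplification A = 1/(1 − 0.634) = 2.732.
ΔT = 2.36 × 2.732 = 6.45 °C.

6.45 °C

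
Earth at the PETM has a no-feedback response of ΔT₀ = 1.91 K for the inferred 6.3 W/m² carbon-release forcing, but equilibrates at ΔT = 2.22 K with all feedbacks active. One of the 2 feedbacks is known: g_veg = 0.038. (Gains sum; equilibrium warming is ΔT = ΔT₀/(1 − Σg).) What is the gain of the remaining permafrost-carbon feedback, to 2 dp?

Amplification A = ΔT/ΔT₀ = 2.22/1.91 = 1.162.
Total gain g = 1 − 1/A = 1 − 1/1.162 = 0.1394.
The known gain is 0.038.
g_pf = 0.1394 − 0.038 = 0.10.

0.10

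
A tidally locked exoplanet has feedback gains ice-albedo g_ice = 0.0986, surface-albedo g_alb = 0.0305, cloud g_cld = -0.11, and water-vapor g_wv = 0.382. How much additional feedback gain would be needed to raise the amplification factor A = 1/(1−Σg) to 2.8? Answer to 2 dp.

Current total gain = 0.4011.
Target gain for A = 2.8: g* = 1 − 1/2.8 = 0.6429.
Additional gain needed = 0.6429 − 0.4011 = 0.24.

0.24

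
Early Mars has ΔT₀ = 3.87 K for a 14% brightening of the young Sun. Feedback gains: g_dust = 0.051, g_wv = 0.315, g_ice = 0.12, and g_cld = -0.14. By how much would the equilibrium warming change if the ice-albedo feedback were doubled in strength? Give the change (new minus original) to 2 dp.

1.33 K

Original: g = 0.346, ΔT = 3.87/(1−0.346) = 5.9174 K.
With doubled ice-albedo: g' = 0.466, ΔT' = 3.87/(1−0.466) = 7.2472 K.
Change = 7.2472 − 5.9174 = 1.33 K.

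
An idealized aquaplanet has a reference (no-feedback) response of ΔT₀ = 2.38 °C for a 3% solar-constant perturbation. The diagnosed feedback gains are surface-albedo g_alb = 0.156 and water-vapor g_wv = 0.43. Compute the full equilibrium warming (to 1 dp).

Total gain g = 0.156 + 0.43 = 0.586.
Amplification A = 1/(1 − 0.586) = 2.415.
ΔT = 2.38 × 2.415 = 5.7 °C.

5.7 °C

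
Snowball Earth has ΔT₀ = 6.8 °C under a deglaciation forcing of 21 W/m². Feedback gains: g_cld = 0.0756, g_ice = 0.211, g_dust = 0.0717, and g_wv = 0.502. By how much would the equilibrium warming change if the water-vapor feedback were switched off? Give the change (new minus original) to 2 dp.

Original: g = 0.8603, ΔT = 6.8/(1−0.8603) = 48.6757 °C.
Without water-vapor: g' = 0.3583, ΔT' = 6.8/(1−0.3583) = 10.5969 °C.
Change = 10.5969 − 48.6757 = -38.08 °C.

-38.08 °C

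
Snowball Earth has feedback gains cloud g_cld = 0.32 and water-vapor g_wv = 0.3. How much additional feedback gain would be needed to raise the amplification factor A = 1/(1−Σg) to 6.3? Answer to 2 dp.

Current total gain = 0.62.
Target gain for A = 6.3: g* = 1 − 1/6.3 = 0.8413.
Additional gain needed = 0.8413 − 0.62 = 0.22.

0.22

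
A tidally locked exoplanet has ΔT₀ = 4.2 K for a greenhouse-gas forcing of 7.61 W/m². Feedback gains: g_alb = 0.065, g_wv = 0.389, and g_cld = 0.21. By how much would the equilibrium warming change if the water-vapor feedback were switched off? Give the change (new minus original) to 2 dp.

-6.71 K

Original: g = 0.664, ΔT = 4.2/(1−0.664) = 12.5000 K.
Without water-vapor: g' = 0.275, ΔT' = 4.2/(1−0.275) = 5.7931 K.
Change = 5.7931 − 12.5000 = -6.71 K.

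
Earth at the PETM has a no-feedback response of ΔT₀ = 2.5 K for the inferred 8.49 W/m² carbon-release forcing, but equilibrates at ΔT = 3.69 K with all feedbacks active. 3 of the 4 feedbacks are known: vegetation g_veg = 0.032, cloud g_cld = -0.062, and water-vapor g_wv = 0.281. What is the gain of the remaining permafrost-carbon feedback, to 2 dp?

Amplification A = ΔT/ΔT₀ = 3.69/2.5 = 1.476.
Total gain g = 1 − 1/A = 1 − 1/1.476 = 0.3225.
Known gains sum to 0.032 − 0.062 + 0.281 = 0.251.
g_pf = 0.3225 − 0.251 = 0.07.

0.07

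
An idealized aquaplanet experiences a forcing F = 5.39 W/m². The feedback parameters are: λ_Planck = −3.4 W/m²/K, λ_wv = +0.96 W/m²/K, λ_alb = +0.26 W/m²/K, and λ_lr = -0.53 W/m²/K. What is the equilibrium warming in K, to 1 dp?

2.0 K

Net feedback parameter λ = (−3.4) + (+0.96) + (+0.26) + (-0.53) = -2.71 W/m²/K.
ΔT = −F/λ = −5.39/(-2.71) = 2.0 K.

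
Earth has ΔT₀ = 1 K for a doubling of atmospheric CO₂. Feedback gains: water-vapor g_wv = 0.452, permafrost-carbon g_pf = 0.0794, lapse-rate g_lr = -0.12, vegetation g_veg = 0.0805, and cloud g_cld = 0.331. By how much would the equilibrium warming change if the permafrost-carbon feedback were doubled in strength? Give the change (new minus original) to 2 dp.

Original: g = 0.8229, ΔT = 1/(1−0.8229) = 5.6465 K.
With doubled permafrost-carbon: g' = 0.9023, ΔT' = 1/(1−0.9023) = 10.2354 K.
Change = 10.2354 − 5.6465 = 4.59 K.

4.59 K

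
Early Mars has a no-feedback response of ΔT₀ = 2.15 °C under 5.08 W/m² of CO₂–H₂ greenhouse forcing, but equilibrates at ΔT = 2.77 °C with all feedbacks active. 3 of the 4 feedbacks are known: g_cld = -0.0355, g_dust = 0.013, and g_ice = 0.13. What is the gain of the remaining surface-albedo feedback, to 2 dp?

Amplification A = ΔT/ΔT₀ = 2.77/2.15 = 1.288.
Total gain g = 1 − 1/A = 1 − 1/1.288 = 0.2236.
Known gains sum to -0.0355 + 0.013 + 0.13 = 0.1075.
g_alb = 0.2236 − 0.1075 = 0.12.

0.12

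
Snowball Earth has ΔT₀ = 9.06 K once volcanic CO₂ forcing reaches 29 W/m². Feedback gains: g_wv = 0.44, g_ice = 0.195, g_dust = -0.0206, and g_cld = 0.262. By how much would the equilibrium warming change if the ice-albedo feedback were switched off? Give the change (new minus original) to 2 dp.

Original: g = 0.8764, ΔT = 9.06/(1−0.8764) = 73.3010 K.
Without ice-albedo: g' = 0.6814, ΔT' = 9.06/(1−0.6814) = 28.4369 K.
Change = 28.4369 − 73.3010 = -44.86 K.

-44.86 K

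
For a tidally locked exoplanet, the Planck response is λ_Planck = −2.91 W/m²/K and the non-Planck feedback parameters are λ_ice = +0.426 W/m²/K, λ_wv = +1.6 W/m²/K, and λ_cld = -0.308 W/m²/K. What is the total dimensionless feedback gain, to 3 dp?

0.590

Convert to gains: g_ice = 0.426/2.91 = 0.1464; g_wv = 1.6/2.91 = 0.5498; g_cld = -0.308/2.91 = -0.1058.
Total gain g = 0.5904.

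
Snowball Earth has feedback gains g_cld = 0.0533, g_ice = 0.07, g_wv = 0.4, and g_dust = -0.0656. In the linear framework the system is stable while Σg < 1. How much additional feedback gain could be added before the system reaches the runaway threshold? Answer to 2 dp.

Current total gain = 0.0533 + 0.07 + 0.4 − 0.0656 = 0.4577.
Margin to runaway = 1 − 0.4577 = 0.54.

0.54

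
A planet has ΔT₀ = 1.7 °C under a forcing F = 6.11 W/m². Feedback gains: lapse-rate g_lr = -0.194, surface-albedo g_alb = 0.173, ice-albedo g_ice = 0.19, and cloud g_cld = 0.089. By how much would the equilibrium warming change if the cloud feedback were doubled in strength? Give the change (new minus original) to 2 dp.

0.31 °C

Original: g = 0.258, ΔT = 1.7/(1−0.258) = 2.2911 °C.
With doubled cloud: g' = 0.347, ΔT' = 1.7/(1−0.347) = 2.6034 °C.
Change = 2.6034 − 2.2911 = 0.31 °C.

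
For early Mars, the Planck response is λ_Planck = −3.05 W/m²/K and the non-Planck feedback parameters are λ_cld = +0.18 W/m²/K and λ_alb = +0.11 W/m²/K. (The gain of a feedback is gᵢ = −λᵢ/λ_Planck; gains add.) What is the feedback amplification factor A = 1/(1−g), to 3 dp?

1.105

Convert to gains: g_cld = 0.18/3.05 = 0.05902; g_alb = 0.11/3.05 = 0.03607.
Total gain g = 0.09509.
A = 1/(1 − 0.09509) = 1.105.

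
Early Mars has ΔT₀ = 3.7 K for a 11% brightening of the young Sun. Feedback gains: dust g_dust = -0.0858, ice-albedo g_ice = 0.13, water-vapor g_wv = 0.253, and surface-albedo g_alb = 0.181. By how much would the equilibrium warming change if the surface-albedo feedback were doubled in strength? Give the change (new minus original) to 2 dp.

3.77 K

Original: g = 0.4782, ΔT = 3.7/(1−0.4782) = 7.0908 K.
With doubled surface-albedo: g' = 0.6592, ΔT' = 3.7/(1−0.6592) = 10.8568 K.
Change = 10.8568 − 7.0908 = 3.77 K.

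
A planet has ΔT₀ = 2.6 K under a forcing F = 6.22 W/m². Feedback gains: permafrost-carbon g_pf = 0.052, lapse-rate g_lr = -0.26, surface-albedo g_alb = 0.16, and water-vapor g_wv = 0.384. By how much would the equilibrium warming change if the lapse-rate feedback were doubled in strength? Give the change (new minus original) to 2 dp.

Original: g = 0.336, ΔT = 2.6/(1−0.336) = 3.9157 K.
With doubled lapse-rate: g' = 0.076, ΔT' = 2.6/(1−0.076) = 2.8139 K.
Change = 2.8139 − 3.9157 = -1.10 K.

-1.10 K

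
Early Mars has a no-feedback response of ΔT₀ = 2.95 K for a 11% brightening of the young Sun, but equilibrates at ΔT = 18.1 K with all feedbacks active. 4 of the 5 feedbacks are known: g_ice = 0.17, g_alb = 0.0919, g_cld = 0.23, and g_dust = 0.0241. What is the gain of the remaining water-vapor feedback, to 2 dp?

0.32

Amplification A = ΔT/ΔT₀ = 18.1/2.95 = 6.136.
Total gain g = 1 − 1/A = 1 − 1/6.136 = 0.837.
Known gains sum to 0.17 + 0.0919 + 0.23 + 0.0241 = 0.516.
g_wv = 0.837 − 0.516 = 0.32.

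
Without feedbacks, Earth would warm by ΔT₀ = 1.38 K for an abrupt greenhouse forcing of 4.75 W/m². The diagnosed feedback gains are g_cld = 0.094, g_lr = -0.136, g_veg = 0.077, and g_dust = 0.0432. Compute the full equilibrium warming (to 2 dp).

Total gain g = 0.094 − 0.136 + 0.077 + 0.0432 = 0.0782.
Amplification A = 1/(1 − 0.0782) = 1.085.
ΔT = 1.38 × 1.085 = 1.50 K.

1.50 K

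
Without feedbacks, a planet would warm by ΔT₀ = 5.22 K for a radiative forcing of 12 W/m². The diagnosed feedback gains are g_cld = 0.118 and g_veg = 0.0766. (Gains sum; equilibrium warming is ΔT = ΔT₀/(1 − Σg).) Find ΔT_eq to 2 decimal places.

Total gain g = 0.118 + 0.0766 = 0.1946.
Amplification A = 1/(1 − 0.1946) = 1.242.
ΔT = 5.22 × 1.242 = 6.48 K.

6.48 K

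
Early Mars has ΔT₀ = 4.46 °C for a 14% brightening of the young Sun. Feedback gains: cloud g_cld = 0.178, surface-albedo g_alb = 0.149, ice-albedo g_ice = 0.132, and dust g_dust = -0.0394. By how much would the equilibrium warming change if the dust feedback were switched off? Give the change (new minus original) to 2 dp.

0.56 °C

Original: g = 0.4196, ΔT = 4.46/(1−0.4196) = 7.6844 °C.
Without dust: g' = 0.459, ΔT' = 4.46/(1−0.459) = 8.2440 °C.
Change = 8.2440 − 7.6844 = 0.56 °C.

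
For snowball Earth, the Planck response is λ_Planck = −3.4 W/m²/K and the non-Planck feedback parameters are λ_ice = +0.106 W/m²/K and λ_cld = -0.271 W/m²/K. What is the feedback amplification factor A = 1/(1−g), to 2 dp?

Convert to gains: g_ice = 0.106/3.4 = 0.03118; g_cld = -0.271/3.4 = -0.07971.
Total gain g = -0.04853.
A = 1/(1 + 0.04853) = 0.95.

0.95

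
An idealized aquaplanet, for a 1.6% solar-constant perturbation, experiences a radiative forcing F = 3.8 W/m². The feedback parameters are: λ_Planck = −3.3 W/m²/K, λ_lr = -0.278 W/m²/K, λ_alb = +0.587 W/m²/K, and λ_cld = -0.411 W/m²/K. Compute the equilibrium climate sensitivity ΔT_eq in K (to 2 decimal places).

1.12 K

Net feedback parameter λ = (−3.3) + (-0.278) + (+0.587) + (-0.411) = -3.402 W/m²/K.
ΔT = −F/λ = −3.8/(-3.402) = 1.12 K.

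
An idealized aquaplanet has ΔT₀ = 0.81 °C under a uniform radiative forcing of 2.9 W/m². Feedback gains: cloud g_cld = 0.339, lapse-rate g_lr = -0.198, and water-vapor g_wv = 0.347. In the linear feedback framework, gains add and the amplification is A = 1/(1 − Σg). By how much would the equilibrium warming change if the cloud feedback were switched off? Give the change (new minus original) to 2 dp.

Original: g = 0.488, ΔT = 0.81/(1−0.488) = 1.5820 °C.
Without cloud: g' = 0.149, ΔT' = 0.81/(1−0.149) = 0.9518 °C.
Change = 0.9518 − 1.5820 = -0.63 °C.

-0.63 °C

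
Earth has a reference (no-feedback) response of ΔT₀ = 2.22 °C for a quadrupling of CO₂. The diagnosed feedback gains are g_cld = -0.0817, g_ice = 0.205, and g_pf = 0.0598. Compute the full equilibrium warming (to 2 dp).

2.72 °C

Total gain g = -0.0817 + 0.205 + 0.0598 = 0.1831.
Amplification A = 1/(1 − 0.1831) = 1.224.
ΔT = 2.22 × 1.224 = 2.72 °C.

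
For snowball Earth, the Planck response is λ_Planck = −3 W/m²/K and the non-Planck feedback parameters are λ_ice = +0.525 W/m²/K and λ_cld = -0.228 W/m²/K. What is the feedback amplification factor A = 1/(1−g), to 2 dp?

1.11

Convert to gains: g_ice = 0.525/3 = 0.175; g_cld = -0.228/3 = -0.076.
Total gain g = 0.099.
A = 1/(1 − 0.099) = 1.11.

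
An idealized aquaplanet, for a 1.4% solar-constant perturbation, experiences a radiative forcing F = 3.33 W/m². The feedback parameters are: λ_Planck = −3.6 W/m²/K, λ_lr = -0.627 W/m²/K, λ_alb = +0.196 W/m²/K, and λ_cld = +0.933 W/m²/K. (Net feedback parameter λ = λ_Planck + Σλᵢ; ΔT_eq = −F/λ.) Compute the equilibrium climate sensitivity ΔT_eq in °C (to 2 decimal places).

1.07 °C

Net feedback parameter λ = (−3.6) + (-0.627) + (+0.196) + (+0.933) = -3.098 W/m²/K.
ΔT = −F/λ = −3.33/(-3.098) = 1.07 °C.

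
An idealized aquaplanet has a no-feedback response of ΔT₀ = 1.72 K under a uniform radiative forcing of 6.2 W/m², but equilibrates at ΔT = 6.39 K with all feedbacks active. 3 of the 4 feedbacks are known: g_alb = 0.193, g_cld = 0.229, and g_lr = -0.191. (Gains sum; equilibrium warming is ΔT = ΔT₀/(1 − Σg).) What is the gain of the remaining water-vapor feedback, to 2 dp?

Amplification A = ΔT/ΔT₀ = 6.39/1.72 = 3.715.
Total gain g = 1 − 1/A = 1 − 1/3.715 = 0.7308.
Known gains sum to 0.193 + 0.229 − 0.191 = 0.231.
g_wv = 0.7308 − 0.231 = 0.50.

0.50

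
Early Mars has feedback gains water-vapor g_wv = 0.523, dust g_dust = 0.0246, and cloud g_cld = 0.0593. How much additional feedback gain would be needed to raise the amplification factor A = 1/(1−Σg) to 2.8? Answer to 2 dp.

Current total gain = 0.6069.
Target gain for A = 2.8: g* = 1 − 1/2.8 = 0.6429.
Additional gain needed = 0.6429 − 0.6069 = 0.04.

0.04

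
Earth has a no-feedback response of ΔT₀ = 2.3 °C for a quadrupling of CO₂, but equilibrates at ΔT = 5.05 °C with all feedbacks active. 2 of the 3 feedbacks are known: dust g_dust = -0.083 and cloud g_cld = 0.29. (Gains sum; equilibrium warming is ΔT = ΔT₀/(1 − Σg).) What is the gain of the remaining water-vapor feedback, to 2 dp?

Amplification A = ΔT/ΔT₀ = 5.05/2.3 = 2.196.
Total gain g = 1 − 1/A = 1 − 1/2.196 = 0.5446.
Known gains sum to -0.083 + 0.29 = 0.207.
g_wv = 0.5446 − 0.207 = 0.34.

0.34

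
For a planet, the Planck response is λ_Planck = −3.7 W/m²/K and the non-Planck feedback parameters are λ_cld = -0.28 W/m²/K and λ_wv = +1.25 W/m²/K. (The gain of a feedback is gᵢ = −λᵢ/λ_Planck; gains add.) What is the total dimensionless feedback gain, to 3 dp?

0.262

Convert to gains: g_cld = -0.28/3.7 = -0.07568; g_wv = 1.25/3.7 = 0.3378.
Total gain g = 0.26212.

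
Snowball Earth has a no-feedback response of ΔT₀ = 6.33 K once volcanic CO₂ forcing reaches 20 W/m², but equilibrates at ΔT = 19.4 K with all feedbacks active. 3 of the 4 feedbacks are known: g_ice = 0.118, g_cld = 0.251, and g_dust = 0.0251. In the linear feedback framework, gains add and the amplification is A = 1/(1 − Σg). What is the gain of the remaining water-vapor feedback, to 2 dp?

Amplification A = ΔT/ΔT₀ = 19.4/6.33 = 3.065.
Total gain g = 1 − 1/A = 1 − 1/3.065 = 0.6737.
Known gains sum to 0.118 + 0.251 + 0.0251 = 0.3941.
g_wv = 0.6737 − 0.3941 = 0.28.

0.28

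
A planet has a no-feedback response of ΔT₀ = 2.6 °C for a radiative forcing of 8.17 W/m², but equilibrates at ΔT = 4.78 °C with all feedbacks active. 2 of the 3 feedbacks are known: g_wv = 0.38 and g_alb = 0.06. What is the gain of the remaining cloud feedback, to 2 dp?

0.02

Amplification A = ΔT/ΔT₀ = 4.78/2.6 = 1.838.
Total gain g = 1 − 1/A = 1 − 1/1.838 = 0.4559.
Known gains sum to 0.38 + 0.06 = 0.44.
g_cld = 0.4559 − 0.44 = 0.02.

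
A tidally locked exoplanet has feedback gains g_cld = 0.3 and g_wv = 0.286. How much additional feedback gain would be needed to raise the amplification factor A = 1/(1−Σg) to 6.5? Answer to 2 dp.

Current total gain = 0.586.
Target gain for A = 6.5: g* = 1 − 1/6.5 = 0.8462.
Additional gain needed = 0.8462 − 0.586 = 0.26.

0.26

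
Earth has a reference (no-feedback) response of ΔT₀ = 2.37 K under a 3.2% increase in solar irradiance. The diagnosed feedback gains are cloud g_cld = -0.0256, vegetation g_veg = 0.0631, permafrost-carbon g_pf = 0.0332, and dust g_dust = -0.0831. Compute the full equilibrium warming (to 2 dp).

Total gain g = -0.0256 + 0.0631 + 0.0332 − 0.0831 = -0.0124.
Amplification A = 1/(1 + 0.0124) = 0.9878.
ΔT = 2.37 × 0.9878 = 2.34 K.

2.34 K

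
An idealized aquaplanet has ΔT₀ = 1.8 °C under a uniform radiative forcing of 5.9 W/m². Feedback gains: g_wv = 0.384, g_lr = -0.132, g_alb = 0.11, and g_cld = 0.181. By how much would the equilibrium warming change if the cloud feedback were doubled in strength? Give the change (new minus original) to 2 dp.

2.58 °C

Original: g = 0.543, ΔT = 1.8/(1−0.543) = 3.9387 °C.
With doubled cloud: g' = 0.724, ΔT' = 1.8/(1−0.724) = 6.5217 °C.
Change = 6.5217 − 3.9387 = 2.58 °C.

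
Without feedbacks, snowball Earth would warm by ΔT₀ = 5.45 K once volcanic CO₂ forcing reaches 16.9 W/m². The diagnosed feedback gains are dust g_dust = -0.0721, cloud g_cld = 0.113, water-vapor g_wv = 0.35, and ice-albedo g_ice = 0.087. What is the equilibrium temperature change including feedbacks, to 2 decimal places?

10.44 K

Total gain g = -0.0721 + 0.113 + 0.35 + 0.087 = 0.4779.
Amplification A = 1/(1 − 0.4779) = 1.915.
ΔT = 5.45 × 1.915 = 10.44 K.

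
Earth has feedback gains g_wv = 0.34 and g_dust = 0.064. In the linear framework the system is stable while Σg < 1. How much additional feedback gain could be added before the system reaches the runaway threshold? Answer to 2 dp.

0.60

Current total gain = 0.34 + 0.064 = 0.404.
Margin to runaway = 1 − 0.404 = 0.60.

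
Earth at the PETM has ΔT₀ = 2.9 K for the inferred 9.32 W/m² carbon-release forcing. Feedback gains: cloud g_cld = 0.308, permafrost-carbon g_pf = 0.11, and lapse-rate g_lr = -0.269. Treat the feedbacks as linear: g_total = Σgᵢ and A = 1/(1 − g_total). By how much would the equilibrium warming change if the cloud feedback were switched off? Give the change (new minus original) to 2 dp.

Original: g = 0.149, ΔT = 2.9/(1−0.149) = 3.4078 K.
Without cloud: g' = -0.159, ΔT' = 2.9/(1+0.159) = 2.5022 K.
Change = 2.5022 − 3.4078 = -0.91 K.

-0.91 K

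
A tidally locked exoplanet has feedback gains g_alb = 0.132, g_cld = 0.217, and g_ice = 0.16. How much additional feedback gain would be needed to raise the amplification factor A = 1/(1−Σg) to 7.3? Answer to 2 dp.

0.35

Current total gain = 0.509.
Target gain for A = 7.3: g* = 1 − 1/7.3 = 0.863.
Additional gain needed = 0.863 − 0.509 = 0.35.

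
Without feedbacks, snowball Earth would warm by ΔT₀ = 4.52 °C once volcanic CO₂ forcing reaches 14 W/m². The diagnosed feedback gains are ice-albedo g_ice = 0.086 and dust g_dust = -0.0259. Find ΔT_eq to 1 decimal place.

Total gain g = 0.086 − 0.0259 = 0.0601.
Amplification A = 1/(1 − 0.0601) = 1.064.
ΔT = 4.52 × 1.064 = 4.8 °C.

4.8 °C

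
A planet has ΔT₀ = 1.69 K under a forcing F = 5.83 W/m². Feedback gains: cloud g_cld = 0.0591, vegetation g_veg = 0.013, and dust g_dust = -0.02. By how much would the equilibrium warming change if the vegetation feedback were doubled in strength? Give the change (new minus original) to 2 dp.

Original: g = 0.0521, ΔT = 1.69/(1−0.0521) = 1.7829 K.
With doubled vegetation: g' = 0.0651, ΔT' = 1.69/(1−0.0651) = 1.8077 K.
Change = 1.8077 − 1.7829 = 0.02 K.

0.02 K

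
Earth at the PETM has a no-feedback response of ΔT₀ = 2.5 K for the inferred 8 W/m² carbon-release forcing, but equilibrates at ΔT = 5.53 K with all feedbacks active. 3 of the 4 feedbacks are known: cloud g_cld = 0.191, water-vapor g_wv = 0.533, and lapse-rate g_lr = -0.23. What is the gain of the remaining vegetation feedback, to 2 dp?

0.05

Amplification A = ΔT/ΔT₀ = 5.53/2.5 = 2.212.
Total gain g = 1 − 1/A = 1 − 1/2.212 = 0.5479.
Known gains sum to 0.191 + 0.533 − 0.23 = 0.494.
g_veg = 0.5479 − 0.494 = 0.05.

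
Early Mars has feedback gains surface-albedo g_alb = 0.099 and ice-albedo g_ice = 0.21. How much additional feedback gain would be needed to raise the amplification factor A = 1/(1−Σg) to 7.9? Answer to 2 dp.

Current total gain = 0.309.
Target gain for A = 7.9: g* = 1 − 1/7.9 = 0.8734.
Additional gain needed = 0.8734 − 0.309 = 0.56.

0.56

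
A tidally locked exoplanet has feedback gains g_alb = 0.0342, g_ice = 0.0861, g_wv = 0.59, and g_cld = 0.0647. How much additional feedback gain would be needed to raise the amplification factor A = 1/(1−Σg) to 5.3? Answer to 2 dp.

0.04

Current total gain = 0.775.
Target gain for A = 5.3: g* = 1 − 1/5.3 = 0.8113.
Additional gain needed = 0.8113 − 0.775 = 0.04.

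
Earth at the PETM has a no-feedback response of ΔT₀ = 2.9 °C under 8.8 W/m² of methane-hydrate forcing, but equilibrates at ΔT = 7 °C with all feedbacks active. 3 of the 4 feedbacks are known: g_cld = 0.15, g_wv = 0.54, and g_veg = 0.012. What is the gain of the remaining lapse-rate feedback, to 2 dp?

Amplification A = ΔT/ΔT₀ = 7/2.9 = 2.414.
Total gain g = 1 − 1/A = 1 − 1/2.414 = 0.5857.
Known gains sum to 0.15 + 0.54 + 0.012 = 0.702.
g_lr = 0.5857 − 0.702 = -0.12.

-0.12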